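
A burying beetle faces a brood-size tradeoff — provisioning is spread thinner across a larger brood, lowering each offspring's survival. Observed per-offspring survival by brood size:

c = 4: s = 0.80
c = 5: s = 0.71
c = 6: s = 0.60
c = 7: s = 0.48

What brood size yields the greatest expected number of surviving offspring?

Expected surviving offspring = c × s(c):
  c=4: 4 × 0.80 = 3.200
  c=5: 5 × 0.71 = 3.550
  c=6: 6 × 0.60 = 3.600
  c=7: 7 × 0.48 = 3.360
Maximum at c = 6 (3.600 surviving offspring).

6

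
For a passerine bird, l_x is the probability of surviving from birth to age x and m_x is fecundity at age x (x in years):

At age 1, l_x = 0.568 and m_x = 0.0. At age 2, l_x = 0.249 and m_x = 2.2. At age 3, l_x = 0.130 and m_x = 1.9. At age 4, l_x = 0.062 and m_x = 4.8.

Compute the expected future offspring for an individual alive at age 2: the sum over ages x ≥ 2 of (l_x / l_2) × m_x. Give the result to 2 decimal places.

4.39

l_2 = 0.249. Conditional survival from age 2 to x is l_x / l_2.
  x=2: (0.249/0.249) × 2.2 = 2.2000
  x=3: (0.130/0.249) × 1.9 = 0.9920
  x=4: (0.062/0.249) × 4.8 = 1.1952
Sum = 2.2000 + 0.9920 + 1.1952 = 4.3871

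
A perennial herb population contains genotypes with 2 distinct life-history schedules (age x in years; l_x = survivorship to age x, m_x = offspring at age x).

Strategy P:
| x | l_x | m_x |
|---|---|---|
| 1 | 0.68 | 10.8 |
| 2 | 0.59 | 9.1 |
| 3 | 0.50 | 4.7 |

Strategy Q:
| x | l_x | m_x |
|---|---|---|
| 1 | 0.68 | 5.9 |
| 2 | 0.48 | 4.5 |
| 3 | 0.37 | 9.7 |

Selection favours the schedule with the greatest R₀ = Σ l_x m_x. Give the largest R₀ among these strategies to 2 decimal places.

Strategy P: R₀ = 0.68×10.8 + 0.59×9.1 + 0.50×4.7 = 15.0630
Strategy Q: R₀ = 0.68×5.9 + 0.48×4.5 + 0.37×9.7 = 9.7610
Highest R₀: strategy P with 15.0630.

15.06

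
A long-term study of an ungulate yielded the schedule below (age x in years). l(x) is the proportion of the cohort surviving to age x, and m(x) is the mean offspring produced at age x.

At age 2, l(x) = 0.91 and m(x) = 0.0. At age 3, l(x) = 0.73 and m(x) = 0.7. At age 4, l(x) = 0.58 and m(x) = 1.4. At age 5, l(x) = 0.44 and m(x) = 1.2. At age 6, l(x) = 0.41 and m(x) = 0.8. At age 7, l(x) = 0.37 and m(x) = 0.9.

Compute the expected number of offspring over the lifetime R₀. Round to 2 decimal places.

2.51

R₀ = Σ l(x) m(x):
  age 2: 0.91 × 0.0 = 0.0000
  age 3: 0.73 × 0.7 = 0.5110
  age 4: 0.58 × 1.4 = 0.8120
  age 5: 0.44 × 1.2 = 0.5280
  age 6: 0.41 × 0.8 = 0.3280
  age 7: 0.37 × 0.9 = 0.3330
R₀ = 0.0000 + 0.5110 + 0.8120 + 0.5280 + 0.3280 + 0.3330 = 2.5120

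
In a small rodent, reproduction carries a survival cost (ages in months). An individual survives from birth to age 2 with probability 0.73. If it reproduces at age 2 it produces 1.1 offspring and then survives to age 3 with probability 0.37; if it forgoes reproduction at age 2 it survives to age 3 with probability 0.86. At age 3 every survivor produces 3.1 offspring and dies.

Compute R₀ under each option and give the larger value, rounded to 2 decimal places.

breed at age 2: R₀ = 0.73 × (1.1 + 0.37 × 3.1) = 0.73 × 2.2470 = 1.6403
delay to age 3: R₀ = 0.73 × (0.86 × 3.1) = 0.73 × 2.6660 = 1.9462
Higher: delay to age 3 (1.9462).

1.95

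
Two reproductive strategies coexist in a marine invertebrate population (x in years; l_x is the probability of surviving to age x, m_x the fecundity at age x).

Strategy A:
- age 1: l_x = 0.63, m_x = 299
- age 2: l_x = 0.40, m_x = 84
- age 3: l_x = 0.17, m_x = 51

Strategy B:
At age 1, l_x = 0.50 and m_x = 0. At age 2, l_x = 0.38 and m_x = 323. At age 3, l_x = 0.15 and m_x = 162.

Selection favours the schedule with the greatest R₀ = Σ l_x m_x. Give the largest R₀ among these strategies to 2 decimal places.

230.64

Strategy A: R₀ = 0.63×299 + 0.40×84 + 0.17×51 = 230.6400
Strategy B: R₀ = 0.50×0 + 0.38×323 + 0.15×162 = 147.0400
Highest R₀: strategy A with 230.6400.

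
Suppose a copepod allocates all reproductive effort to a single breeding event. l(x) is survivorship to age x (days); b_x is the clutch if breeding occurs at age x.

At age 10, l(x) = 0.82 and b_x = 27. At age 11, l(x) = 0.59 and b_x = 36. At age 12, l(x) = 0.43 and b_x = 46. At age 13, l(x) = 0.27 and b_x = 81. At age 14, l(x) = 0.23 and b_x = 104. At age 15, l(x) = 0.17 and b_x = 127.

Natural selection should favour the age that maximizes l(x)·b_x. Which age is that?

14

Expected offspring if breeding at age x = l(x) × b_x:
  age 10: 0.82 × 27 = 22.140
  age 11: 0.59 × 36 = 21.240
  age 12: 0.43 × 46 = 19.780
  age 13: 0.27 × 81 = 21.870
  age 14: 0.23 × 104 = 23.920
  age 15: 0.17 × 127 = 21.590
Maximum at age 14 (23.920).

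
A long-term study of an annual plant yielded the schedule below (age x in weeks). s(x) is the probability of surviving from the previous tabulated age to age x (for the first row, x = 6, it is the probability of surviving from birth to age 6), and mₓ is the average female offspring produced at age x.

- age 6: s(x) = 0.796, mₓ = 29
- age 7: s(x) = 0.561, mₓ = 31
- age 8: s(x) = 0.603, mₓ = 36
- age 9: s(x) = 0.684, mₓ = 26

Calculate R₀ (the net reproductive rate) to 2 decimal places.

51.41

Survivorship from birth: l_x = s_6·s_7·…·s_x.
  l_6 = 0.79600
  l_7 = 0.44656
  l_8 = 0.26927
  l_9 = 0.18418
R₀ = Σ l_x mₓ:
  age 6: 0.79600 × 29 = 23.0840
  age 7: 0.44656 × 31 = 13.8434
  age 8: 0.26927 × 36 = 9.6937
  age 9: 0.18418 × 26 = 4.7887
R₀ = 23.0840 + 13.8434 + 9.6937 + 4.7887 = 51.4098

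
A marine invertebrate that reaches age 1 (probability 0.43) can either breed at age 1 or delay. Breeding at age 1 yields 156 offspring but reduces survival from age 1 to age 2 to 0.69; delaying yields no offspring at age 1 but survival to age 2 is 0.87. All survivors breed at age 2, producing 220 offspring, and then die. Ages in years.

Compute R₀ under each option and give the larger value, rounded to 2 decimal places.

132.35

breed at age 1: R₀ = 0.43 × (156 + 0.69 × 220) = 0.43 × 307.8000 = 132.3540
delay to age 2: R₀ = 0.43 × (0.87 × 220) = 0.43 × 191.4000 = 82.3020
Higher: breed at age 1 (132.3540).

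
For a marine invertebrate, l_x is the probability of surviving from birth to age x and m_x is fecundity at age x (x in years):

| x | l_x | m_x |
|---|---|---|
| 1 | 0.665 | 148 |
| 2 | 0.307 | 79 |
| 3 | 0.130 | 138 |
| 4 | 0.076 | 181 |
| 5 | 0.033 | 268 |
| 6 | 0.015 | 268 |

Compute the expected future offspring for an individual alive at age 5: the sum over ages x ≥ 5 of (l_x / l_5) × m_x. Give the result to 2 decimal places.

389.82

l_5 = 0.033. Conditional survival from age 5 to x is l_x / l_5.
  x=5: (0.033/0.033) × 268 = 268.0000
  x=6: (0.015/0.033) × 268 = 121.8182
Sum = 268.0000 + 121.8182 = 389.8182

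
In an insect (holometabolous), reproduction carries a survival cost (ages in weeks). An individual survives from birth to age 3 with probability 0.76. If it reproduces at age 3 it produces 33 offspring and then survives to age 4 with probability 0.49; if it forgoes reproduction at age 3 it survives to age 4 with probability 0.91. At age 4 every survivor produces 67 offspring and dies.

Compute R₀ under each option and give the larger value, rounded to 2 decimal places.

50.03

breed at age 3: R₀ = 0.76 × (33 + 0.49 × 67) = 0.76 × 65.8300 = 50.0308
delay to age 4: R₀ = 0.76 × (0.91 × 67) = 0.76 × 60.9700 = 46.3372
Higher: breed at age 3 (50.0308).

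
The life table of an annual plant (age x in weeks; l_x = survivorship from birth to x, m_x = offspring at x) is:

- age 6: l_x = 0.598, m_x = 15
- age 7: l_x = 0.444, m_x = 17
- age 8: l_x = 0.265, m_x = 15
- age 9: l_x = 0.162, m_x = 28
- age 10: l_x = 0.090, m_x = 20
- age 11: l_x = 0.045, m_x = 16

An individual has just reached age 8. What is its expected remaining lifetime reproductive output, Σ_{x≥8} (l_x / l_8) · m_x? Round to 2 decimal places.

l_8 = 0.265. Conditional survival from age 8 to x is l_x / l_8.
  x=8: (0.265/0.265) × 15 = 15.0000
  x=9: (0.162/0.265) × 28 = 17.1170
  x=10: (0.090/0.265) × 20 = 6.7925
  x=11: (0.045/0.265) × 16 = 2.7170
Sum = 15.0000 + 17.1170 + 6.7925 + 2.7170 = 41.6264

41.63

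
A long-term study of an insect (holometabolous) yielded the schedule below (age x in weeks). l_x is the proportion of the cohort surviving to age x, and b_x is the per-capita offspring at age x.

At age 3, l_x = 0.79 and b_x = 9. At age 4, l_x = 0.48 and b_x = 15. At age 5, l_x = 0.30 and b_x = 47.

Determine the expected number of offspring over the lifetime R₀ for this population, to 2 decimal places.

R₀ = Σ l_x b_x:
  age 3: 0.79 × 9 = 7.1100
  age 4: 0.48 × 15 = 7.2000
  age 5: 0.30 × 47 = 14.1000
R₀ = 7.1100 + 7.2000 + 14.1000 = 28.4100

28.41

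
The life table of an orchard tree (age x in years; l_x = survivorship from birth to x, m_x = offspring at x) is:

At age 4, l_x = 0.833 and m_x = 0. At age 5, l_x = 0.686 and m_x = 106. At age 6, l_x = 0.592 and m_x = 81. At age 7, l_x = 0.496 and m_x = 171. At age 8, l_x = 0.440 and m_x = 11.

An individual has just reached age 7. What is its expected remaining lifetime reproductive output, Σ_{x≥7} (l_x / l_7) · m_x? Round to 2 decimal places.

l_7 = 0.496. Conditional survival from age 7 to x is l_x / l_7.
  x=7: (0.496/0.496) × 171 = 171.0000
  x=8: (0.440/0.496) × 11 = 9.7581
Sum = 171.0000 + 9.7581 = 180.7581

180.76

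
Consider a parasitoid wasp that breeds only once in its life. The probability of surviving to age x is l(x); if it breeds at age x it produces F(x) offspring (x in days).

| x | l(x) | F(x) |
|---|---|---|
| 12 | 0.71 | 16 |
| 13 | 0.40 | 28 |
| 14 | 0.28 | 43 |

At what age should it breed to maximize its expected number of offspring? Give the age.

Expected offspring if breeding at age x = l(x) × F(x):
  age 12: 0.71 × 16 = 11.360
  age 13: 0.40 × 28 = 11.200
  age 14: 0.28 × 43 = 12.040
Maximum at age 14 (12.040).

14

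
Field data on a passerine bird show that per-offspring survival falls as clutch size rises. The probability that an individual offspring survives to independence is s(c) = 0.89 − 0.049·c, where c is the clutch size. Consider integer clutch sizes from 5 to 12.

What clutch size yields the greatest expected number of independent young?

Expected independent young = c × s(c):
  c=5: 5 × 0.645 = 3.225
  c=6: 6 × 0.596 = 3.576
  c=7: 7 × 0.547 = 3.829
  c=8: 8 × 0.498 = 3.984
  c=9: 9 × 0.449 = 4.041
  c=10: 10 × 0.400 = 4.000
  c=11: 11 × 0.351 = 3.861
  c=12: 12 × 0.302 = 3.624
Maximum at c = 9 (4.041 independent young).

9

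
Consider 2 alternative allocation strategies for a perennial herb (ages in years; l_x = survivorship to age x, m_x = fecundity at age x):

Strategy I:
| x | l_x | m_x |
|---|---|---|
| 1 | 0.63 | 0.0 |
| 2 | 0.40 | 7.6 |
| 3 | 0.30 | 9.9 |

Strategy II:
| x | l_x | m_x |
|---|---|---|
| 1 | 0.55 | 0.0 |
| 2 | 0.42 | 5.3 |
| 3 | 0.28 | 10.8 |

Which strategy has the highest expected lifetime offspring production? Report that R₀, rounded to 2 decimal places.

6.01

Strategy I: R₀ = 0.63×0.0 + 0.40×7.6 + 0.30×9.9 = 6.0100
Strategy II: R₀ = 0.55×0.0 + 0.42×5.3 + 0.28×10.8 = 5.2500
Highest R₀: strategy I with 6.0100.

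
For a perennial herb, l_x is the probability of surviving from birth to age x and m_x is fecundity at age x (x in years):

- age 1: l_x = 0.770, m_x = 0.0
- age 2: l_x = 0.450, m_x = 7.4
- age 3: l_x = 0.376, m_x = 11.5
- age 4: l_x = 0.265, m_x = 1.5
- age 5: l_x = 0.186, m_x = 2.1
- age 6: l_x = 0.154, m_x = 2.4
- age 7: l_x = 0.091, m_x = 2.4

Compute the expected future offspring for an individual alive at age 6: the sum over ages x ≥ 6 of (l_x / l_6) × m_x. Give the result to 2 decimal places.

3.82

l_6 = 0.154. Conditional survival from age 6 to x is l_x / l_6.
  x=6: (0.154/0.154) × 2.4 = 2.4000
  x=7: (0.091/0.154) × 2.4 = 1.4182
Sum = 2.4000 + 1.4182 = 3.8182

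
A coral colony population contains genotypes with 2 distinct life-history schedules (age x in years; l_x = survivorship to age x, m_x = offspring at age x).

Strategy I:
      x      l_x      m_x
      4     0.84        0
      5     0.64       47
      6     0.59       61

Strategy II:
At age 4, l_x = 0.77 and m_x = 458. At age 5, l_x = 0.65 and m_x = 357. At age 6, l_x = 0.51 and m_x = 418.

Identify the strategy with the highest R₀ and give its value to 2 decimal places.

Strategy I: R₀ = 0.84×0 + 0.64×47 + 0.59×61 = 66.0700
Strategy II: R₀ = 0.77×458 + 0.65×357 + 0.51×418 = 797.8900
Highest R₀: strategy II with 797.8900.

797.89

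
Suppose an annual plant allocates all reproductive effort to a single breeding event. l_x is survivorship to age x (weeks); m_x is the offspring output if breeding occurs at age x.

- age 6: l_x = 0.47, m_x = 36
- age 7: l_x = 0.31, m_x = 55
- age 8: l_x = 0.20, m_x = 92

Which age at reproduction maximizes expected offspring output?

Expected offspring if breeding at age x = l_x × m_x:
  age 6: 0.47 × 36 = 16.920
  age 7: 0.31 × 55 = 17.050
  age 8: 0.20 × 92 = 18.400
Maximum at age 8 (18.400).

8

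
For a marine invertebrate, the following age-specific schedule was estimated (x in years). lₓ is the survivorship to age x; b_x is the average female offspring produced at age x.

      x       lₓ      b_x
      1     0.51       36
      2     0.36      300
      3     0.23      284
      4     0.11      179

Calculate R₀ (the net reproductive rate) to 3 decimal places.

R₀ = Σ lₓ b_x:
  age 1: 0.51 × 36 = 18.3600
  age 2: 0.36 × 300 = 108.0000
  age 3: 0.23 × 284 = 65.3200
  age 4: 0.11 × 179 = 19.6900
R₀ = 18.3600 + 108.0000 + 65.3200 + 19.6900 = 211.3700

211.370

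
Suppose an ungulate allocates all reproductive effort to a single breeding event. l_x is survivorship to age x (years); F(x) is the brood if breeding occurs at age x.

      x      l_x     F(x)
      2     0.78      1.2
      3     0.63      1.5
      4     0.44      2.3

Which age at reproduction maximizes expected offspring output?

Expected offspring if breeding at age x = l_x × F(x):
  age 2: 0.78 × 1.2 = 0.936
  age 3: 0.63 × 1.5 = 0.945
  age 4: 0.44 × 2.3 = 1.012
Maximum at age 4 (1.012).

4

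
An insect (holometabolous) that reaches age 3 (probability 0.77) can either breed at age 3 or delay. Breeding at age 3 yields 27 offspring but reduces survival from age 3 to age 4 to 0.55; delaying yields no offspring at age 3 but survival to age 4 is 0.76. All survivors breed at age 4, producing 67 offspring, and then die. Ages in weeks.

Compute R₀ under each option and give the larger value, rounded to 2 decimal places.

49.16

breed at age 3: R₀ = 0.77 × (27 + 0.55 × 67) = 0.77 × 63.8500 = 49.1645
delay to age 4: R₀ = 0.77 × (0.76 × 67) = 0.77 × 50.9200 = 39.2084
Higher: breed at age 3 (49.1645).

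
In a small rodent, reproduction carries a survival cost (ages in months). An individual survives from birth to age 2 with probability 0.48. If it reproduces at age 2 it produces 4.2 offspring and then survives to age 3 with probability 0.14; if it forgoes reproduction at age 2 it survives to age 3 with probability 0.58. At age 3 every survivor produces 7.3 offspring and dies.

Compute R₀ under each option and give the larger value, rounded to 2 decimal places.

breed at age 2: R₀ = 0.48 × (4.2 + 0.14 × 7.3) = 0.48 × 5.2220 = 2.5066
delay to age 3: R₀ = 0.48 × (0.58 × 7.3) = 0.48 × 4.2340 = 2.0323
Higher: breed at age 2 (2.5066).

2.51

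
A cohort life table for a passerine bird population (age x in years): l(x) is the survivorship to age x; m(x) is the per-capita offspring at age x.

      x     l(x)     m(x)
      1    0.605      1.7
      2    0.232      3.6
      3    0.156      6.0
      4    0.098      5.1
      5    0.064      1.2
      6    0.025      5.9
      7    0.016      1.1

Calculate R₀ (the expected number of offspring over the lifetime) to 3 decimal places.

3.541

R₀ = Σ l(x) m(x):
  age 1: 0.605 × 1.7 = 1.0285
  age 2: 0.232 × 3.6 = 0.8352
  age 3: 0.156 × 6.0 = 0.9360
  age 4: 0.098 × 5.1 = 0.4998
  age 5: 0.064 × 1.2 = 0.0768
  age 6: 0.025 × 5.9 = 0.1475
  age 7: 0.016 × 1.1 = 0.0176
R₀ = 1.0285 + 0.8352 + 0.9360 + 0.4998 + 0.0768 + 0.1475 + 0.0176 = 3.5414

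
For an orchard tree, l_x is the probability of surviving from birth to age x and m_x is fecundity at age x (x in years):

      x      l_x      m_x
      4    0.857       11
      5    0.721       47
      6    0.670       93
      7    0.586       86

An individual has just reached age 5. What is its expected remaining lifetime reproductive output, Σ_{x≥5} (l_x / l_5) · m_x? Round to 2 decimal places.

203.32

l_5 = 0.721. Conditional survival from age 5 to x is l_x / l_5.
  x=5: (0.721/0.721) × 47 = 47.0000
  x=6: (0.670/0.721) × 93 = 86.4216
  x=7: (0.586/0.721) × 86 = 69.8974
Sum = 47.0000 + 86.4216 + 69.8974 = 203.3190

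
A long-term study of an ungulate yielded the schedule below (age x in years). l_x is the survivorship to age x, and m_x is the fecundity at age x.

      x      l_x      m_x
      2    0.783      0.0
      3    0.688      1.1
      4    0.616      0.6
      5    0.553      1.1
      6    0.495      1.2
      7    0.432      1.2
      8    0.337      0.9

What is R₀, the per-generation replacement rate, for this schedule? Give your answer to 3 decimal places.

R₀ = Σ l_x m_x:
  age 2: 0.783 × 0.0 = 0.0000
  age 3: 0.688 × 1.1 = 0.7568
  age 4: 0.616 × 0.6 = 0.3696
  age 5: 0.553 × 1.1 = 0.6083
  age 6: 0.495 × 1.2 = 0.5940
  age 7: 0.432 × 1.2 = 0.5184
  age 8: 0.337 × 0.9 = 0.3033
R₀ = 0.0000 + 0.7568 + 0.3696 + 0.6083 + 0.5940 + 0.5184 + 0.3033 = 3.1504

3.150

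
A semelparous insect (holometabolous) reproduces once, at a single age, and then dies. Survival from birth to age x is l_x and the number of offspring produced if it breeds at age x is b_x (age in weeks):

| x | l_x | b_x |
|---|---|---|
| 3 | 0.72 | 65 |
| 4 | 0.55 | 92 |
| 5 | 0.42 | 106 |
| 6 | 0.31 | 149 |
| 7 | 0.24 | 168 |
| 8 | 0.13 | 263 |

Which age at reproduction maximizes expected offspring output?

4

Expected offspring if breeding at age x = l_x × b_x:
  age 3: 0.72 × 65 = 46.800
  age 4: 0.55 × 92 = 50.600
  age 5: 0.42 × 106 = 44.520
  age 6: 0.31 × 149 = 46.190
  age 7: 0.24 × 168 = 40.320
  age 8: 0.13 × 263 = 34.190
Maximum at age 4 (50.600).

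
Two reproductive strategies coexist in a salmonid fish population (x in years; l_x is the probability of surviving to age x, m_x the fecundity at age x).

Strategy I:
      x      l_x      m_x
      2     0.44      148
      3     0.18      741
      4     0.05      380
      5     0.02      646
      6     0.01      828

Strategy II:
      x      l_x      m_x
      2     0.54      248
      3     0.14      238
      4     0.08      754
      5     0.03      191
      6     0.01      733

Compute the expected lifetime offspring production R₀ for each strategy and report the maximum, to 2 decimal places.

240.62

Strategy I: R₀ = 0.44×148 + 0.18×741 + 0.05×380 + 0.02×646 + 0.01×828 = 238.7000
Strategy II: R₀ = 0.54×248 + 0.14×238 + 0.08×754 + 0.03×191 + 0.01×733 = 240.6200
Highest R₀: strategy II with 240.6200.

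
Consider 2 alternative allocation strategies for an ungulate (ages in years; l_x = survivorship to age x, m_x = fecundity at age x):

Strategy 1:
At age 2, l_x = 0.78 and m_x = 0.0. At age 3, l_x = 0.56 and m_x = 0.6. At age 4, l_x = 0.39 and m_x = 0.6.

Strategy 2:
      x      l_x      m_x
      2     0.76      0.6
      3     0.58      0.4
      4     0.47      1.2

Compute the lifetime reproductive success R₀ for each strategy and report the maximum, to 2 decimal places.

Strategy 1: R₀ = 0.78×0.0 + 0.56×0.6 + 0.39×0.6 = 0.5700
Strategy 2: R₀ = 0.76×0.6 + 0.58×0.4 + 0.47×1.2 = 1.2520
Highest R₀: strategy 2 with 1.2520.

1.25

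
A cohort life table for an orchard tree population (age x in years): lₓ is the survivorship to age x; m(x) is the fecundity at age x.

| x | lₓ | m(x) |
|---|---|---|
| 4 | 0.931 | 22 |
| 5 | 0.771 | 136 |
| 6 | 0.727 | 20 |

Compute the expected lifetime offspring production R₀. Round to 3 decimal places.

139.878

R₀ = Σ lₓ m(x):
  age 4: 0.931 × 22 = 20.4820
  age 5: 0.771 × 136 = 104.8560
  age 6: 0.727 × 20 = 14.5400
R₀ = 20.4820 + 104.8560 + 14.5400 = 139.8780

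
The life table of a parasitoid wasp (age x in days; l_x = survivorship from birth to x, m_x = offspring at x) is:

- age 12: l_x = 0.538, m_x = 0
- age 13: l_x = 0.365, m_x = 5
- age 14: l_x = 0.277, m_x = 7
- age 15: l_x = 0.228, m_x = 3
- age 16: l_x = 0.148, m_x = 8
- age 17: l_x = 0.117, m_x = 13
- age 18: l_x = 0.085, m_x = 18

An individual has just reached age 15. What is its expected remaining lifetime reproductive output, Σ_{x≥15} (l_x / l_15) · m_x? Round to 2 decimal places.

l_15 = 0.228. Conditional survival from age 15 to x is l_x / l_15.
  x=15: (0.228/0.228) × 3 = 3.0000
  x=16: (0.148/0.228) × 8 = 5.1930
  x=17: (0.117/0.228) × 13 = 6.6711
  x=18: (0.085/0.228) × 18 = 6.7105
Sum = 3.0000 + 5.1930 + 6.6711 + 6.7105 = 21.5746

21.57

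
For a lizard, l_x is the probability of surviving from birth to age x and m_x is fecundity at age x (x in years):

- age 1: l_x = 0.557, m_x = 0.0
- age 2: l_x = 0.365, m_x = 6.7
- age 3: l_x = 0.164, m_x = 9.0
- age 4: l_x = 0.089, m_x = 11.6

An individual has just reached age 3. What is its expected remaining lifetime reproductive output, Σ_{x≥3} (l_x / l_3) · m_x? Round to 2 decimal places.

15.30

l_3 = 0.164. Conditional survival from age 3 to x is l_x / l_3.
  x=3: (0.164/0.164) × 9.0 = 9.0000
  x=4: (0.089/0.164) × 11.6 = 6.2951
Sum = 9.0000 + 6.2951 = 15.2951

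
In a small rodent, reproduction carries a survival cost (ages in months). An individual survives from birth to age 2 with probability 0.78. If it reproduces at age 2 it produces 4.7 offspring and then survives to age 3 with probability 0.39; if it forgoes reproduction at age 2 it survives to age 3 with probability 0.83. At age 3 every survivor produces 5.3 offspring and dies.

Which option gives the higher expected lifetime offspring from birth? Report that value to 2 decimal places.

5.28

breed at age 2: R₀ = 0.78 × (4.7 + 0.39 × 5.3) = 0.78 × 6.7670 = 5.2783
delay to age 3: R₀ = 0.78 × (0.83 × 5.3) = 0.78 × 4.3990 = 3.4312
Higher: breed at age 2 (5.2783).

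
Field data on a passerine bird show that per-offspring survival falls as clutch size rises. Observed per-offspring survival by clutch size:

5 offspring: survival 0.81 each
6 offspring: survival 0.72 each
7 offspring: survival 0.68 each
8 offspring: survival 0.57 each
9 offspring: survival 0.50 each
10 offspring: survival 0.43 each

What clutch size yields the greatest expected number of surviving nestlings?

Expected surviving nestlings = c × s(c):
  c=5: 5 × 0.81 = 4.050
  c=6: 6 × 0.72 = 4.320
  c=7: 7 × 0.68 = 4.760
  c=8: 8 × 0.57 = 4.560
  c=9: 9 × 0.50 = 4.500
  c=10: 10 × 0.43 = 4.300
Maximum at c = 7 (4.760 surviving nestlings).

7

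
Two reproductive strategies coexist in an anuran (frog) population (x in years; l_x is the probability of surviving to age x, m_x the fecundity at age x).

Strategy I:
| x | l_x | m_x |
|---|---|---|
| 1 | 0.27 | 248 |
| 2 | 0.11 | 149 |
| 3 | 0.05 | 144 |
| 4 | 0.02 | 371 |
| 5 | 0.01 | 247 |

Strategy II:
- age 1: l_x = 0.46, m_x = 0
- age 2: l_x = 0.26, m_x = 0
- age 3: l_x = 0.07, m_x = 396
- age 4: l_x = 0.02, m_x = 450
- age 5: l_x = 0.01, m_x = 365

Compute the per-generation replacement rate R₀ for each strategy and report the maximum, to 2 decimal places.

Strategy I: R₀ = 0.27×248 + 0.11×149 + 0.05×144 + 0.02×371 + 0.01×247 = 100.4400
Strategy II: R₀ = 0.46×0 + 0.26×0 + 0.07×396 + 0.02×450 + 0.01×365 = 40.3700
Highest R₀: strategy I with 100.4400.

100.44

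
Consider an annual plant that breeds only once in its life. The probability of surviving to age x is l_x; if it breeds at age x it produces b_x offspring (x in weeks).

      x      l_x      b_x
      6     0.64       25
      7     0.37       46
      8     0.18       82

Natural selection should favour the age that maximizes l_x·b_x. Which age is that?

Expected offspring if breeding at age x = l_x × b_x:
  age 6: 0.64 × 25 = 16.000
  age 7: 0.37 × 46 = 17.020
  age 8: 0.18 × 82 = 14.760
Maximum at age 7 (17.020).

7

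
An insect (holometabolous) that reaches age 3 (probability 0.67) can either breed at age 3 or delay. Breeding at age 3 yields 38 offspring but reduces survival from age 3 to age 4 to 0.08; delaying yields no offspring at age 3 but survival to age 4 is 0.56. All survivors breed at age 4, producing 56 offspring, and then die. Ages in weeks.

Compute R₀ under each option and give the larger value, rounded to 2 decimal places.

breed at age 3: R₀ = 0.67 × (38 + 0.08 × 56) = 0.67 × 42.4800 = 28.4616
delay to age 4: R₀ = 0.67 × (0.56 × 56) = 0.67 × 31.3600 = 21.0112
Higher: breed at age 3 (28.4616).

28.46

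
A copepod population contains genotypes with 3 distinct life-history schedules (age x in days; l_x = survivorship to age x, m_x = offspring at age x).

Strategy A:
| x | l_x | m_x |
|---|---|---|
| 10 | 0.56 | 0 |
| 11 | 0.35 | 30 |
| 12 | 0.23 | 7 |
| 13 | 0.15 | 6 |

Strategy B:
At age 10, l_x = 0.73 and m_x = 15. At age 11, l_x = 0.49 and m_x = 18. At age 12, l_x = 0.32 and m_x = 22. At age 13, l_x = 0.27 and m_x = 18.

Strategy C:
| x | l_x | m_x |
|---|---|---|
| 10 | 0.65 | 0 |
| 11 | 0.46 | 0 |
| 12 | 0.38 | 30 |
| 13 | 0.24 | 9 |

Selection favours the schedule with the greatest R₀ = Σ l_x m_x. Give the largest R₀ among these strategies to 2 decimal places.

31.67

Strategy A: R₀ = 0.56×0 + 0.35×30 + 0.23×7 + 0.15×6 = 13.0100
Strategy B: R₀ = 0.73×15 + 0.49×18 + 0.32×22 + 0.27×18 = 31.6700
Strategy C: R₀ = 0.65×0 + 0.46×0 + 0.38×30 + 0.24×9 = 13.5600
Highest R₀: strategy B with 31.6700.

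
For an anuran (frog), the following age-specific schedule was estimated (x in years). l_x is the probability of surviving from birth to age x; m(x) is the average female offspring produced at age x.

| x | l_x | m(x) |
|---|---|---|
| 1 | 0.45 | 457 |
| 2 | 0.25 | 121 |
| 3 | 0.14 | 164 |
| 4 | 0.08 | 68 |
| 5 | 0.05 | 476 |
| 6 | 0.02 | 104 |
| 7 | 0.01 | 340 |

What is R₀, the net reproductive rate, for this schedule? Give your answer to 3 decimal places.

R₀ = Σ l_x m(x):
  age 1: 0.45 × 457 = 205.6500
  age 2: 0.25 × 121 = 30.2500
  age 3: 0.14 × 164 = 22.9600
  age 4: 0.08 × 68 = 5.4400
  age 5: 0.05 × 476 = 23.8000
  age 6: 0.02 × 104 = 2.0800
  age 7: 0.01 × 340 = 3.4000
R₀ = 205.6500 + 30.2500 + 22.9600 + 5.4400 + 23.8000 + 2.0800 + 3.4000 = 293.5800

293.580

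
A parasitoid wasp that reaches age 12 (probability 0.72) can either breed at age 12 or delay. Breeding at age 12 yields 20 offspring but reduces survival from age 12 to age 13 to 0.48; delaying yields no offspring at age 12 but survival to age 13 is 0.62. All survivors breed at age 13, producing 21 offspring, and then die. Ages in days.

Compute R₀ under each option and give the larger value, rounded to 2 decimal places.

21.66

breed at age 12: R₀ = 0.72 × (20 + 0.48 × 21) = 0.72 × 30.0800 = 21.6576
delay to age 13: R₀ = 0.72 × (0.62 × 21) = 0.72 × 13.0200 = 9.3744
Higher: breed at age 12 (21.6576).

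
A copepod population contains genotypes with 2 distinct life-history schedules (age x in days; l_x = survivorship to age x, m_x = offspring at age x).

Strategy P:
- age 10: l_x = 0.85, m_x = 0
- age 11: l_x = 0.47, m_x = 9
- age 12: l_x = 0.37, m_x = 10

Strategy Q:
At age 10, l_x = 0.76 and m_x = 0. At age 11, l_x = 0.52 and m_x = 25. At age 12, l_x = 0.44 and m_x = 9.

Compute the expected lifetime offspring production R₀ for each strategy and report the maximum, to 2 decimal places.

Strategy P: R₀ = 0.85×0 + 0.47×9 + 0.37×10 = 7.9300
Strategy Q: R₀ = 0.76×0 + 0.52×25 + 0.44×9 = 16.9600
Highest R₀: strategy Q with 16.9600.

16.96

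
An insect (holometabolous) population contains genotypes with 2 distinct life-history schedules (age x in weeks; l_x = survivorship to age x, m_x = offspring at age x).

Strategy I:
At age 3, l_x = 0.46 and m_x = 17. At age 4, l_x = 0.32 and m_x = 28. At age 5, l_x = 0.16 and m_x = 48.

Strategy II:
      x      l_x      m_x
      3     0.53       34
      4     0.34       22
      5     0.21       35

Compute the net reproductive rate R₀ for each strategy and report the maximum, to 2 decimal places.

32.85

Strategy I: R₀ = 0.46×17 + 0.32×28 + 0.16×48 = 24.4600
Strategy II: R₀ = 0.53×34 + 0.34×22 + 0.21×35 = 32.8500
Highest R₀: strategy II with 32.8500.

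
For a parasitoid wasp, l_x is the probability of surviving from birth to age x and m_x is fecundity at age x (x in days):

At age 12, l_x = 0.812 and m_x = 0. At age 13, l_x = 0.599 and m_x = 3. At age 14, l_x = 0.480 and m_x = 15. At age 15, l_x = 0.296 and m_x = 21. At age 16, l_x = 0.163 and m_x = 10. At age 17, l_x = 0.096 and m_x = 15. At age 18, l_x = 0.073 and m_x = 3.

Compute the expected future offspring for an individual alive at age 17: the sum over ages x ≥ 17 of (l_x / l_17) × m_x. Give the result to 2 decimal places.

l_17 = 0.096. Conditional survival from age 17 to x is l_x / l_17.
  x=17: (0.096/0.096) × 15 = 15.0000
  x=18: (0.073/0.096) × 3 = 2.2812
Sum = 15.0000 + 2.2812 = 17.2812

17.28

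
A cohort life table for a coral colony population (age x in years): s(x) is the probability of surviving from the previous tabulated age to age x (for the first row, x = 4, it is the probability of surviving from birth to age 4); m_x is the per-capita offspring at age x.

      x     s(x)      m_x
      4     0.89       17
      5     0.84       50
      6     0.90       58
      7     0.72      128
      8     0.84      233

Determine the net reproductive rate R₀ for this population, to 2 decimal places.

248.36

Survivorship from birth: l_x = s_4·s_5·…·s_x.
  l_4 = 0.89000
  l_5 = 0.74760
  l_6 = 0.67284
  l_7 = 0.48444
  l_8 = 0.40693
R₀ = Σ l_x m_x:
  age 4: 0.89000 × 17 = 15.1300
  age 5: 0.74760 × 50 = 37.3800
  age 6: 0.67284 × 58 = 39.0247
  age 7: 0.48444 × 128 = 62.0083
  age 8: 0.40693 × 233 = 94.8147
R₀ = 15.1300 + 37.3800 + 39.0247 + 62.0083 + 94.8147 = 248.3577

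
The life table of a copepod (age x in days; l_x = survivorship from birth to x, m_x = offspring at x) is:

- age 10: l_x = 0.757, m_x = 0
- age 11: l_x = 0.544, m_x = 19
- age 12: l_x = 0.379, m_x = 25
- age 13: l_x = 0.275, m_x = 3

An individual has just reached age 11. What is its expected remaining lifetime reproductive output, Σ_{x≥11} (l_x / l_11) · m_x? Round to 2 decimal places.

37.93

l_11 = 0.544. Conditional survival from age 11 to x is l_x / l_11.
  x=11: (0.544/0.544) × 19 = 19.0000
  x=12: (0.379/0.544) × 25 = 17.4173
  x=13: (0.275/0.544) × 3 = 1.5165
Sum = 19.0000 + 17.4173 + 1.5165 = 37.9338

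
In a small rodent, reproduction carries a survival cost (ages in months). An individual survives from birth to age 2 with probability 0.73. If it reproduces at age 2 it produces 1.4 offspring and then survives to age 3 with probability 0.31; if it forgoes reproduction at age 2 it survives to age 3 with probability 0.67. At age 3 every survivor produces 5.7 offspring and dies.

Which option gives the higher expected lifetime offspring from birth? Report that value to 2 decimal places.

breed at age 2: R₀ = 0.73 × (1.4 + 0.31 × 5.7) = 0.73 × 3.1670 = 2.3119
delay to age 3: R₀ = 0.73 × (0.67 × 5.7) = 0.73 × 3.8190 = 2.7879
Higher: delay to age 3 (2.7879).

2.79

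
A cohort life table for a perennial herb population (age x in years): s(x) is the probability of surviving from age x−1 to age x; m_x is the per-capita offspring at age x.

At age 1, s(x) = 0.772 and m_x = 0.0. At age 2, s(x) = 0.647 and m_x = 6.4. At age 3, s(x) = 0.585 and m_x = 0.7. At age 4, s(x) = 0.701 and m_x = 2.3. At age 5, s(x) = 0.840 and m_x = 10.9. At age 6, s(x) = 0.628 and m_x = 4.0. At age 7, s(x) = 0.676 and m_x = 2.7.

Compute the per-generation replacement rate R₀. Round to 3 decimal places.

6.377

Survivorship from birth: l_x = s_1·s_2·…·s_x.
  l_1 = 0.77200
  l_2 = 0.49948
  l_3 = 0.29220
  l_4 = 0.20483
  l_5 = 0.17206
  l_6 = 0.10805
  l_7 = 0.07304
R₀ = Σ l_x m_x:
  age 1: 0.77200 × 0.0 = 0.0000
  age 2: 0.49948 × 6.4 = 3.1967
  age 3: 0.29220 × 0.7 = 0.2045
  age 4: 0.20483 × 2.3 = 0.4711
  age 5: 0.17206 × 10.9 = 1.8755
  age 6: 0.10805 × 4.0 = 0.4322
  age 7: 0.07304 × 2.7 = 0.1972
R₀ = 0.0000 + 3.1967 + 0.2045 + 0.4711 + 1.8755 + 0.4322 + 0.1972 = 6.3772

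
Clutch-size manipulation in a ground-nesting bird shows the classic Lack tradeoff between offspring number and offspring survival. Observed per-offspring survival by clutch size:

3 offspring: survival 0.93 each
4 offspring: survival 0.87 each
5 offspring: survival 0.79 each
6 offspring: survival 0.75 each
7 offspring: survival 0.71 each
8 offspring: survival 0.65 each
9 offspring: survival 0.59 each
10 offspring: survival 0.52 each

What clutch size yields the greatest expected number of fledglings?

9

Expected fledglings = c × s(c):
  c=3: 3 × 0.93 = 2.790
  c=4: 4 × 0.87 = 3.480
  c=5: 5 × 0.79 = 3.950
  c=6: 6 × 0.75 = 4.500
  c=7: 7 × 0.71 = 4.970
  c=8: 8 × 0.65 = 5.200
  c=9: 9 × 0.59 = 5.310
  c=10: 10 × 0.52 = 5.200
Maximum at c = 9 (5.310 fledglings).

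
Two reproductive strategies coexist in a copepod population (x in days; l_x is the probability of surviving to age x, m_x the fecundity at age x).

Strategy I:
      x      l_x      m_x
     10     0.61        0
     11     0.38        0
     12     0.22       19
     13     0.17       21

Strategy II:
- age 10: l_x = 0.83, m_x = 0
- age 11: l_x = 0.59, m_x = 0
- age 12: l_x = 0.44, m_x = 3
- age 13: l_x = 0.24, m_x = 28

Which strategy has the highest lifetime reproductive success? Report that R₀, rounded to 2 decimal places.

8.04

Strategy I: R₀ = 0.61×0 + 0.38×0 + 0.22×19 + 0.17×21 = 7.7500
Strategy II: R₀ = 0.83×0 + 0.59×0 + 0.44×3 + 0.24×28 = 8.0400
Highest R₀: strategy II with 8.0400.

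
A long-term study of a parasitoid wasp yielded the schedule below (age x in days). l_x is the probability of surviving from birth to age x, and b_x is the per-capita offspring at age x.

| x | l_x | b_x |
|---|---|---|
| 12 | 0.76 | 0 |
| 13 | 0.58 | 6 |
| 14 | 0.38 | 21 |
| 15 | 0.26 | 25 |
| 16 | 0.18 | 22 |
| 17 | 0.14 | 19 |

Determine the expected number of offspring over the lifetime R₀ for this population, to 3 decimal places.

24.580

R₀ = Σ l_x b_x:
  age 12: 0.76 × 0 = 0.0000
  age 13: 0.58 × 6 = 3.4800
  age 14: 0.38 × 21 = 7.9800
  age 15: 0.26 × 25 = 6.5000
  age 16: 0.18 × 22 = 3.9600
  age 17: 0.14 × 19 = 2.6600
R₀ = 0.0000 + 3.4800 + 7.9800 + 6.5000 + 3.9600 + 2.6600 = 24.5800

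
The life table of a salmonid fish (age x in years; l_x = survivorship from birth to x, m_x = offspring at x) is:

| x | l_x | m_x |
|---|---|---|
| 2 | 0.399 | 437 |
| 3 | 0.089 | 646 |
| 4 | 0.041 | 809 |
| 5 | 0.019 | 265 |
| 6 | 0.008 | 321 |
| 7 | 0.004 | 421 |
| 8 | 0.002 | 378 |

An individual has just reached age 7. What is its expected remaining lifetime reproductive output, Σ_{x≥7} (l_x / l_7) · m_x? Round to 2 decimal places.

610.00

l_7 = 0.004. Conditional survival from age 7 to x is l_x / l_7.
  x=7: (0.004/0.004) × 421 = 421.0000
  x=8: (0.002/0.004) × 378 = 189.0000
Sum = 421.0000 + 189.0000 = 610.0000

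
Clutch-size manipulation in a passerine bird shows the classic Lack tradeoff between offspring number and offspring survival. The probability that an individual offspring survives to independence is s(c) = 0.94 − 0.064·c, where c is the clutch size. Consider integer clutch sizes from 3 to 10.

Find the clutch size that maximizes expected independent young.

Expected independent young = c × s(c):
  c=3: 3 × 0.748 = 2.244
  c=4: 4 × 0.684 = 2.736
  c=5: 5 × 0.620 = 3.100
  c=6: 6 × 0.556 = 3.336
  c=7: 7 × 0.492 = 3.444
  c=8: 8 × 0.428 = 3.424
  c=9: 9 × 0.364 = 3.276
  c=10: 10 × 0.300 = 3.000
Maximum at c = 7 (3.444 independent young).

7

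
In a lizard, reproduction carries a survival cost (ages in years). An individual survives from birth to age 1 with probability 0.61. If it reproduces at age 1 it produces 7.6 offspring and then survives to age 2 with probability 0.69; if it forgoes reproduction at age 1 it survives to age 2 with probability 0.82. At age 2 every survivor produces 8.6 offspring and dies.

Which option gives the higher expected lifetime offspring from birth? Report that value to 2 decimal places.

8.26

breed at age 1: R₀ = 0.61 × (7.6 + 0.69 × 8.6) = 0.61 × 13.5340 = 8.2557
delay to age 2: R₀ = 0.61 × (0.82 × 8.6) = 0.61 × 7.0520 = 4.3017
Higher: breed at age 1 (8.2557).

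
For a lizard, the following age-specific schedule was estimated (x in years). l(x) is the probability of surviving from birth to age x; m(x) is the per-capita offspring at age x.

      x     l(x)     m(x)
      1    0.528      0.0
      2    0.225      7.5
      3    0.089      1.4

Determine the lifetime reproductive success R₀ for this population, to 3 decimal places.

1.812

R₀ = Σ l(x) m(x):
  age 1: 0.528 × 0.0 = 0.0000
  age 2: 0.225 × 7.5 = 1.6875
  age 3: 0.089 × 1.4 = 0.1246
R₀ = 0.0000 + 1.6875 + 0.1246 = 1.8121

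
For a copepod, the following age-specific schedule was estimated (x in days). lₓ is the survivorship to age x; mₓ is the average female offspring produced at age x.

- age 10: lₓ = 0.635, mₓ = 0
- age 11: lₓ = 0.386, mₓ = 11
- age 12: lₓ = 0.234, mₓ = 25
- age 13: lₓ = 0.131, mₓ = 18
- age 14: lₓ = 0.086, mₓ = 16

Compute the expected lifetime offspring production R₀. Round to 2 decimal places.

R₀ = Σ lₓ mₓ:
  age 10: 0.635 × 0 = 0.0000
  age 11: 0.386 × 11 = 4.2460
  age 12: 0.234 × 25 = 5.8500
  age 13: 0.131 × 18 = 2.3580
  age 14: 0.086 × 16 = 1.3760
R₀ = 0.0000 + 4.2460 + 5.8500 + 2.3580 + 1.3760 = 13.8300

13.83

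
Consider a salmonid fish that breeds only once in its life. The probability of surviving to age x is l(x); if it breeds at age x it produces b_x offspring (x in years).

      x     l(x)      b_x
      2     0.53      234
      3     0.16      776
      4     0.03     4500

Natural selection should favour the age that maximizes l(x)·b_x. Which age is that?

Expected offspring if breeding at age x = l(x) × b_x:
  age 2: 0.53 × 234 = 124.020
  age 3: 0.16 × 776 = 124.160
  age 4: 0.03 × 4500 = 135.000
Maximum at age 4 (135.000).

4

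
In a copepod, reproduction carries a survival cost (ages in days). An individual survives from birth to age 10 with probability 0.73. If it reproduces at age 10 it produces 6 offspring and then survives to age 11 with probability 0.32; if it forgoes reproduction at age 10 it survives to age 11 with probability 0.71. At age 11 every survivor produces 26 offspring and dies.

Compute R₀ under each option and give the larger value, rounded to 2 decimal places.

breed at age 10: R₀ = 0.73 × (6 + 0.32 × 26) = 0.73 × 14.3200 = 10.4536
delay to age 11: R₀ = 0.73 × (0.71 × 26) = 0.73 × 18.4600 = 13.4758
Higher: delay to age 11 (13.4758).

13.48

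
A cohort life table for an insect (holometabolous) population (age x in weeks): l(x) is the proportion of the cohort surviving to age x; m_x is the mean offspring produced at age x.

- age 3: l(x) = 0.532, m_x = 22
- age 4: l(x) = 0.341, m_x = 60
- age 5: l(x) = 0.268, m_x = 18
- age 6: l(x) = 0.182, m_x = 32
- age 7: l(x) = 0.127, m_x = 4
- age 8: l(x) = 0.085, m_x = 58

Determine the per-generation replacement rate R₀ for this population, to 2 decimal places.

R₀ = Σ l(x) m_x:
  age 3: 0.532 × 22 = 11.7040
  age 4: 0.341 × 60 = 20.4600
  age 5: 0.268 × 18 = 4.8240
  age 6: 0.182 × 32 = 5.8240
  age 7: 0.127 × 4 = 0.5080
  age 8: 0.085 × 58 = 4.9300
R₀ = 11.7040 + 20.4600 + 4.8240 + 5.8240 + 0.5080 + 4.9300 = 48.2500

48.25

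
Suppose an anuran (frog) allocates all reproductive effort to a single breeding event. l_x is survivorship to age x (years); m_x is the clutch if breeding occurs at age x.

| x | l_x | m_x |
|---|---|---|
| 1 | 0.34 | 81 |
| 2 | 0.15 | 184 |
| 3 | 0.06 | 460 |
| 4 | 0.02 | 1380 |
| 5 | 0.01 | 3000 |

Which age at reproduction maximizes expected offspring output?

Expected offspring if breeding at age x = l_x × m_x:
  age 1: 0.34 × 81 = 27.540
  age 2: 0.15 × 184 = 27.600
  age 3: 0.06 × 460 = 27.600
  age 4: 0.02 × 1380 = 27.600
  age 5: 0.01 × 3000 = 30.000
Maximum at age 5 (30.000).

5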